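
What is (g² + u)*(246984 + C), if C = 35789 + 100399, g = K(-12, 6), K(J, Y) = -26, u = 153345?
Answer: 59016534612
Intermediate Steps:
g = -26
C = 136188
(g² + u)*(246984 + C) = ((-26)² + 153345)*(246984 + 136188) = (676 + 153345)*383172 = 154021*383172 = 59016534612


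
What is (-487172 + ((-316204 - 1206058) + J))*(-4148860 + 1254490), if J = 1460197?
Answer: 1589695095690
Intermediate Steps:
(-487172 + ((-316204 - 1206058) + J))*(-4148860 + 1254490) = (-487172 + ((-316204 - 1206058) + 1460197))*(-4148860 + 1254490) = (-487172 + (-1522262 + 1460197))*(-2894370) = (-487172 - 62065)*(-2894370) = -549237*(-2894370) = 1589695095690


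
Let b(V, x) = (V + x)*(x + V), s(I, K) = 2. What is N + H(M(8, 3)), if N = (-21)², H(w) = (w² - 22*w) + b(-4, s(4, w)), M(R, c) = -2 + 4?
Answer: 405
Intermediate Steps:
M(R, c) = 2
b(V, x) = (V + x)² (b(V, x) = (V + x)*(V + x) = (V + x)²)
H(w) = 4 + w² - 22*w (H(w) = (w² - 22*w) + (-4 + 2)² = (w² - 22*w) + (-2)² = (w² - 22*w) + 4 = 4 + w² - 22*w)
N = 441
N + H(M(8, 3)) = 441 + (4 + 2² - 22*2) = 441 + (4 + 4 - 44) = 441 - 36 = 405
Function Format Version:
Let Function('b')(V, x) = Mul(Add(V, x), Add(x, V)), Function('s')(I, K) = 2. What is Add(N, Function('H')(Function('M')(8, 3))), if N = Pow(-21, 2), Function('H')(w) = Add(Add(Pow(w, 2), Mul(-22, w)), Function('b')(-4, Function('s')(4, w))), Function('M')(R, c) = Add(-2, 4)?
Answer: 405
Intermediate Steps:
Function('M')(R, c) = 2
Function('b')(V, x) = Pow(Add(V, x), 2) (Function('b')(V, x) = Mul(Add(V, x), Add(V, x)) = Pow(Add(V, x), 2))
Function('H')(w) = Add(4, Pow(w, 2), Mul(-22, w)) (Function('H')(w) = Add(Add(Pow(w, 2), Mul(-22, w)), Pow(Add(-4, 2), 2)) = Add(Add(Pow(w, 2), Mul(-22, w)), Pow(-2, 2)) = Add(Add(Pow(w, 2), Mul(-22, w)), 4) = Add(4, Pow(w, 2), Mul(-22, w)))
N = 441
Add(N, Function('H')(Function('M')(8, 3))) = Add(441, Add(4, Pow(2, 2), Mul(-22, 2))) = Add(441, Add(4, 4, -44)) = Add(441, -36) = 405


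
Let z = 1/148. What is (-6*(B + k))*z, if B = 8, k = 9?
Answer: -51/74 ≈ -0.68919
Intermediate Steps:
z = 1/148 ≈ 0.0067568
(-6*(B + k))*z = -6*(8 + 9)*(1/148) = -6*17*(1/148) = -102*1/148 = -51/74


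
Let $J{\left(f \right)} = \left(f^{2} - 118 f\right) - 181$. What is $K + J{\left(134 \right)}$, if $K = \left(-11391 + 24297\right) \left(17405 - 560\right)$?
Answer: $217403533$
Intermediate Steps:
$J{\left(f \right)} = -181 + f^{2} - 118 f$
$K = 217401570$ ($K = 12906 \cdot 16845 = 217401570$)
$K + J{\left(134 \right)} = 217401570 - \left(15993 - 17956\right) = 217401570 - -1963 = 217401570 + 1963 = 217403533$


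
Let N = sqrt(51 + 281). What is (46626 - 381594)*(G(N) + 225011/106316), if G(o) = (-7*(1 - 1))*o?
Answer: -18842871162/26579 ≈ -7.0894e+5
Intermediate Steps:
N = 2*sqrt(83) (N = sqrt(332) = 2*sqrt(83) ≈ 18.221)
G(o) = 0 (G(o) = (-7*0)*o = 0*o = 0)
(46626 - 381594)*(G(N) + 225011/106316) = (46626 - 381594)*(0 + 225011/106316) = -334968*(0 + 225011*(1/106316)) = -334968*(0 + 225011/106316) = -334968*225011/106316 = -18842871162/26579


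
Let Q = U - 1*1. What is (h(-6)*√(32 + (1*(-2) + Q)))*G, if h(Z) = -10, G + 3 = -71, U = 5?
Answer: 740*√34 ≈ 4314.9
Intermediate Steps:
G = -74 (G = -3 - 71 = -74)
Q = 4 (Q = 5 - 1*1 = 5 - 1 = 4)
(h(-6)*√(32 + (1*(-2) + Q)))*G = -10*√(32 + (1*(-2) + 4))*(-74) = -10*√(32 + (-2 + 4))*(-74) = -10*√(32 + 2)*(-74) = -10*√34*(-74) = 740*√34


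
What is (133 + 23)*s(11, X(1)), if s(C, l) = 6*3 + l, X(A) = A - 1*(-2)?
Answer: 3276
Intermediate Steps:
X(A) = 2 + A (X(A) = A + 2 = 2 + A)
s(C, l) = 18 + l
(133 + 23)*s(11, X(1)) = (133 + 23)*(18 + (2 + 1)) = 156*(18 + 3) = 156*21 = 3276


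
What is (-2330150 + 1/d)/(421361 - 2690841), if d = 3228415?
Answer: 7522691212249/7326823274200 ≈ 1.0267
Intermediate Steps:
(-2330150 + 1/d)/(421361 - 2690841) = (-2330150 + 1/3228415)/(421361 - 2690841) = (-2330150 + 1/3228415)/(-2269480) = -7522691212249/3228415*(-1/2269480) = 7522691212249/7326823274200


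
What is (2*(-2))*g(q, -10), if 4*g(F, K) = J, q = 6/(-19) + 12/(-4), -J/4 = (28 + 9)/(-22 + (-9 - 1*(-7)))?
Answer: -37/6 ≈ -6.1667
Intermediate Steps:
J = 37/6 (J = -4*(28 + 9)/(-22 + (-9 - 1*(-7))) = -148/(-22 + (-9 + 7)) = -148/(-22 - 2) = -148/(-24) = -148*(-1)/24 = -4*(-37/24) = 37/6 ≈ 6.1667)
q = -63/19 (q = 6*(-1/19) + 12*(-1/4) = -6/19 - 3 = -63/19 ≈ -3.3158)
g(F, K) = 37/24 (g(F, K) = (1/4)*(37/6) = 37/24)
(2*(-2))*g(q, -10) = (2*(-2))*(37/24) = -4*37/24 = -37/6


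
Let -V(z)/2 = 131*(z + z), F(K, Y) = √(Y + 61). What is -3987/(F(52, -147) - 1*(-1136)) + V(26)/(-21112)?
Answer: -41687103/14554897 + 443*I*√86/143398 ≈ -2.8641 + 0.028649*I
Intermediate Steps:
F(K, Y) = √(61 + Y)
V(z) = -524*z (V(z) = -262*(z + z) = -262*2*z = -524*z)
-3987/(F(52, -147) - 1*(-1136)) + V(26)/(-21112) = -3987/(√(61 - 147) - 1*(-1136)) - 524*26/(-21112) = -3987/(√(-86) + 1136) - 13624*(-1/21112) = -3987/(I*√86 + 1136) + 131/203 = -3987/(1136 + I*√86) + 131/203 = 131/203 - 3987/(1136 + I*√86)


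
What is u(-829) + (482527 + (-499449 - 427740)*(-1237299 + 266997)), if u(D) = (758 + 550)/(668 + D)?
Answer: 144844265599097/161 ≈ 8.9965e+11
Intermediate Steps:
u(D) = 1308/(668 + D)
u(-829) + (482527 + (-499449 - 427740)*(-1237299 + 266997)) = 1308/(668 - 829) + (482527 + (-499449 - 427740)*(-1237299 + 266997)) = 1308/(-161) + (482527 - 927189*(-970302)) = 1308*(-1/161) + (482527 + 899653341078) = -1308/161 + 899653823605 = 144844265599097/161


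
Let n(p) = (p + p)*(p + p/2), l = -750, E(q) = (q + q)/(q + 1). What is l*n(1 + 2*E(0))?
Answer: -2250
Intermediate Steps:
E(q) = 2*q/(1 + q) (E(q) = (2*q)/(1 + q) = 2*q/(1 + q))
n(p) = 3*p² (n(p) = (2*p)*(p + p*(½)) = (2*p)*(p + p/2) = (2*p)*(3*p/2) = 3*p²)
l*n(1 + 2*E(0)) = -2250*(1 + 2*(2*0/(1 + 0)))² = -2250*(1 + 2*(2*0/1))² = -2250*(1 + 2*(2*0*1))² = -2250*(1 + 2*0)² = -2250*(1 + 0)² = -2250*1² = -2250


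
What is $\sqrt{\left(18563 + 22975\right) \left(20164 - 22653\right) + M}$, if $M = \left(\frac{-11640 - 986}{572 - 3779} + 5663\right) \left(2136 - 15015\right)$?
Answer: $\frac{i \sqrt{201551687366541}}{1069} \approx 13281.0 i$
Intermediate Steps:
$M = - \frac{78020411031}{1069}$ ($M = \left(- \frac{12626}{-3207} + 5663\right) \left(-12879\right) = \left(\left(-12626\right) \left(- \frac{1}{3207}\right) + 5663\right) \left(-12879\right) = \left(\frac{12626}{3207} + 5663\right) \left(-12879\right) = \frac{18173867}{3207} \left(-12879\right) = - \frac{78020411031}{1069} \approx -7.2984 \cdot 10^{7}$)
$\sqrt{\left(18563 + 22975\right) \left(20164 - 22653\right) + M} = \sqrt{\left(18563 + 22975\right) \left(20164 - 22653\right) - \frac{78020411031}{1069}} = \sqrt{41538 \left(-2489\right) - \frac{78020411031}{1069}} = \sqrt{-103388082 - \frac{78020411031}{1069}} = \sqrt{- \frac{188542270689}{1069}} = \frac{i \sqrt{201551687366541}}{1069}$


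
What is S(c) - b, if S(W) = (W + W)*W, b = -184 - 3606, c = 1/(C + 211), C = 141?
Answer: 234798081/61952 ≈ 3790.0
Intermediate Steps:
c = 1/352 (c = 1/(141 + 211) = 1/352 ≈ 0.0028409)
b = -3790
S(W) = 2*W² (S(W) = (2*W)*W = 2*W²)
S(c) - b = 2*(1/352)² - 1*(-3790) = 2*(1/123904) + 3790 = 1/61952 + 3790 = 234798081/61952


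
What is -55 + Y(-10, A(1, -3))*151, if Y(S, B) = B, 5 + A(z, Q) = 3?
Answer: -357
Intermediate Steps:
A(z, Q) = -2 (A(z, Q) = -5 + 3 = -2)
-55 + Y(-10, A(1, -3))*151 = -55 - 2*151 = -55 - 302 = -357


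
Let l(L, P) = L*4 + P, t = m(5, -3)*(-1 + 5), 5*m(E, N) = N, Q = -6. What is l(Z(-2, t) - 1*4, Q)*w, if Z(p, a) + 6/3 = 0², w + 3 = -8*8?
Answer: 2010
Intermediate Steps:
m(E, N) = N/5
t = -12/5 (t = ((⅕)*(-3))*(-1 + 5) = -⅗*4 = -12/5 ≈ -2.4000)
w = -67 (w = -3 - 8*8 = -3 - 64 = -67)
Z(p, a) = -2 (Z(p, a) = -2 + 0² = -2 + 0 = -2)
l(L, P) = P + 4*L (l(L, P) = 4*L + P = P + 4*L)
l(Z(-2, t) - 1*4, Q)*w = (-6 + 4*(-2 - 1*4))*(-67) = (-6 + 4*(-2 - 4))*(-67) = (-6 + 4*(-6))*(-67) = (-6 - 24)*(-67) = -30*(-67) = 2010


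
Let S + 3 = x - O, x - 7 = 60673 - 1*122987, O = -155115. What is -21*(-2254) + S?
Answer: 140139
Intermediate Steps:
x = -62307 (x = 7 + (60673 - 1*122987) = 7 + (60673 - 122987) = 7 - 62314 = -62307)
S = 92805 (S = -3 + (-62307 - 1*(-155115)) = -3 + (-62307 + 155115) = -3 + 92808 = 92805)
-21*(-2254) + S = -21*(-2254) + 92805 = 47334 + 92805 = 140139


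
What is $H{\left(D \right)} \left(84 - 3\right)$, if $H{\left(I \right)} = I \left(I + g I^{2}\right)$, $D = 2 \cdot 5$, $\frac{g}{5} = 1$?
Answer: $413100$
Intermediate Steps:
$g = 5$ ($g = 5 \cdot 1 = 5$)
$D = 10$
$H{\left(I \right)} = I \left(I + 5 I^{2}\right)$
$H{\left(D \right)} \left(84 - 3\right) = 10^{2} \left(1 + 5 \cdot 10\right) \left(84 - 3\right) = 100 \left(1 + 50\right) \left(84 + \left(-4 + 1\right)\right) = 100 \cdot 51 \left(84 - 3\right) = 5100 \cdot 81 = 413100$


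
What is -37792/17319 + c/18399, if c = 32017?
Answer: -15648065/35405809 ≈ -0.44196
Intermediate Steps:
-37792/17319 + c/18399 = -37792/17319 + 32017/18399 = -15648065/35405809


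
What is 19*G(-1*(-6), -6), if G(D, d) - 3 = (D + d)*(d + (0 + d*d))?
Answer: 57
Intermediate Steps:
G(D, d) = 3 + (D + d)*(d + d**2) (G(D, d) = 3 + (D + d)*(d + (0 + d*d)) = 3 + (D + d)*(d + (0 + d**2)) = 3 + (D + d)*(d + d**2))
19*G(-1*(-6), -6) = 19*(3 + (-6)**2 + (-6)**3 - 1*(-6)*(-6) - 1*(-6)*(-6)**2) = 19*(3 + 36 - 216 + 6*(-6) + 6*36) = 19*(3 + 36 - 216 - 36 + 216) = 19*3 = 57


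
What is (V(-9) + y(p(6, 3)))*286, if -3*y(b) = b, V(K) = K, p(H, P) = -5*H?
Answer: 286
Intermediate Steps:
y(b) = -b/3
(V(-9) + y(p(6, 3)))*286 = (-9 - (-5)*6/3)*286 = (-9 - 1/3*(-30))*286 = (-9 + 10)*286 = 1*286 = 286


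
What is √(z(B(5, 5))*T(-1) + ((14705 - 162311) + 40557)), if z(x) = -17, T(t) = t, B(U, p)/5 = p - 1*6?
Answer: 2*I*√26758 ≈ 327.16*I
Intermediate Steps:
B(U, p) = -30 + 5*p (B(U, p) = 5*(p - 1*6) = 5*(p - 6) = 5*(-6 + p) = -30 + 5*p)
√(z(B(5, 5))*T(-1) + ((14705 - 162311) + 40557)) = √(-17*(-1) + ((14705 - 162311) + 40557)) = √(17 + (-147606 + 40557)) = √(17 - 107049) = √(-107032) = 2*I*√26758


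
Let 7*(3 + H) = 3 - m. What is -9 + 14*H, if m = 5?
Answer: -55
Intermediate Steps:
H = -23/7 (H = -3 + (3 - 1*5)/7 = -3 + (3 - 5)/7 = -3 + (1/7)*(-2) = -3 - 2/7 = -23/7 ≈ -3.2857)
-9 + 14*H = -9 + 14*(-23/7) = -9 - 46 = -55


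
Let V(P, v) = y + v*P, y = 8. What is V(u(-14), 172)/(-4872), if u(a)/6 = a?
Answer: 1805/609 ≈ 2.9639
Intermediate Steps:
u(a) = 6*a
V(P, v) = 8 + P*v (V(P, v) = 8 + v*P = 8 + P*v)
V(u(-14), 172)/(-4872) = (8 + (6*(-14))*172)/(-4872) = (8 - 84*172)*(-1/4872) = (8 - 14448)*(-1/4872) = -14440*(-1/4872) = 1805/609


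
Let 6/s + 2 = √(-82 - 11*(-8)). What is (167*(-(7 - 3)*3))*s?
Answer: -12024 - 6012*√6 ≈ -26750.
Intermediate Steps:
s = 6/(-2 + √6) (s = 6/(-2 + √(-82 - 11*(-8))) = 6/(-2 + √(-82 + 88)) = 6/(-2 + √6) ≈ 13.348)
(167*(-(7 - 3)*3))*s = (167*(-(7 - 3)*3))*(6 + 3*√6) = (167*(-4*3))*(6 + 3*√6) = (167*(-1*12))*(6 + 3*√6) = (167*(-12))*(6 + 3*√6) = -2004*(6 + 3*√6) = -12024 - 6012*√6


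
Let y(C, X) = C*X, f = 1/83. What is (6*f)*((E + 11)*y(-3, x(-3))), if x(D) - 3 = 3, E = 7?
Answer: -1944/83 ≈ -23.422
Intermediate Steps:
x(D) = 6 (x(D) = 3 + 3 = 6)
f = 1/83 ≈ 0.012048
(6*f)*((E + 11)*y(-3, x(-3))) = (6*(1/83))*((7 + 11)*(-3*6)) = 6*(18*(-18))/83 = (6/83)*(-324) = -1944/83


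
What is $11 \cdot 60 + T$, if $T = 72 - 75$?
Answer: $657$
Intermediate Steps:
$T = -3$ ($T = 72 - 75 = -3$)
$11 \cdot 60 + T = 11 \cdot 60 - 3 = 660 - 3 = 657$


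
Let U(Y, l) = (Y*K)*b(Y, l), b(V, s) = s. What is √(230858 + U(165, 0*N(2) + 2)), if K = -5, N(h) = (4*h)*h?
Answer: 2*√57302 ≈ 478.76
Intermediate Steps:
N(h) = 4*h²
U(Y, l) = -5*Y*l (U(Y, l) = (Y*(-5))*l = (-5*Y)*l = -5*Y*l)
√(230858 + U(165, 0*N(2) + 2)) = √(230858 - 5*165*(0*(4*2²) + 2)) = √(230858 - 5*165*(0*(4*4) + 2)) = √(230858 - 5*165*(0*16 + 2)) = √(230858 - 5*165*(0 + 2)) = √(230858 - 5*165*2) = √(230858 - 1650) = √229208 = 2*√57302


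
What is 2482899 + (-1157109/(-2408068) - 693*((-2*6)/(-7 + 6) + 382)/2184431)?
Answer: 13060692164675511015/5260258389308 ≈ 2.4829e+6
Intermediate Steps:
2482899 + (-1157109/(-2408068) - 693*((-2*6)/(-7 + 6) + 382)/2184431) = 2482899 + (-1157109*(-1/2408068) - 693*(-12/(-1) + 382)*(1/2184431)) = 2482899 + (1157109/2408068 - 693*(-12*(-1) + 382)*(1/2184431)) = 2482899 + (1157109/2408068 - 693*(12 + 382)*(1/2184431)) = 2482899 + (1157109/2408068 - 693*394*(1/2184431)) = 2482899 + (1157109/2408068 - 273042*1/2184431) = 2482899 + (1157109/2408068 - 273042/2184431) = 2482899 + 1870121067123/5260258389308 = 13060692164675511015/5260258389308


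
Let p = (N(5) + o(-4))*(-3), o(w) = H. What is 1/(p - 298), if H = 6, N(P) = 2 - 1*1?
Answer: -1/319 ≈ -0.0031348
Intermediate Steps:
N(P) = 1 (N(P) = 2 - 1 = 1)
o(w) = 6
p = -21 (p = (1 + 6)*(-3) = 7*(-3) = -21)
1/(p - 298) = 1/(-21 - 298) = 1/(-319) = -1/319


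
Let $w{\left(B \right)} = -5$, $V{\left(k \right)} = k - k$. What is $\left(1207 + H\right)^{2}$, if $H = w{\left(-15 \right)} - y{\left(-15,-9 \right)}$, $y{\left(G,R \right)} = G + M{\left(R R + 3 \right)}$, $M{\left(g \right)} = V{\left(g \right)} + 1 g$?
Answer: $1283689$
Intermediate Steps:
$V{\left(k \right)} = 0$
$M{\left(g \right)} = g$ ($M{\left(g \right)} = 0 + 1 g = 0 + g = g$)
$y{\left(G,R \right)} = 3 + G + R^{2}$ ($y{\left(G,R \right)} = G + \left(R R + 3\right) = G + \left(R^{2} + 3\right) = G + \left(3 + R^{2}\right) = 3 + G + R^{2}$)
$H = -74$ ($H = -5 - \left(3 - 15 + \left(-9\right)^{2}\right) = -5 - \left(3 - 15 + 81\right) = -5 - 69 = -74$)
$\left(1207 + H\right)^{2} = \left(1207 - 74\right)^{2} = 1133^{2} = 1283689$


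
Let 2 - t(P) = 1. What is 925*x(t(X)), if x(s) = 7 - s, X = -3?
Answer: 5550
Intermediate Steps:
t(P) = 1 (t(P) = 2 - 1*1 = 2 - 1 = 1)
925*x(t(X)) = 925*(7 - 1*1) = 925*(7 - 1) = 925*6 = 5550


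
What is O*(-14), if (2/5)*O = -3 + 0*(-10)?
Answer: 105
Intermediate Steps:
O = -15/2 (O = 5*(-3 + 0*(-10))/2 = 5*(-3 + 0)/2 = (5/2)*(-3) = -15/2 ≈ -7.5000)
O*(-14) = -15/2*(-14) = 105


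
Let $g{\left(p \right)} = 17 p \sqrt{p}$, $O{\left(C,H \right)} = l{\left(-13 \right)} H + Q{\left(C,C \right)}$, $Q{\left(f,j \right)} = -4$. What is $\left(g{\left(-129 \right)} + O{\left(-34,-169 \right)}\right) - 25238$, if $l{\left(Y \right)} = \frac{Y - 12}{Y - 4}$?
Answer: $- \frac{433339}{17} - 2193 i \sqrt{129} \approx -25491.0 - 24908.0 i$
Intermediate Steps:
$l{\left(Y \right)} = \frac{-12 + Y}{-4 + Y}$
$O{\left(C,H \right)} = -4 + \frac{25 H}{17}$ ($O{\left(C,H \right)} = \frac{-12 - 13}{-4 - 13} H - 4 = \frac{1}{-17} \left(-25\right) H - 4 = \left(- \frac{1}{17}\right) \left(-25\right) H - 4 = \frac{25 H}{17} - 4 = -4 + \frac{25 H}{17}$)
$g{\left(p \right)} = 17 p^{\frac{3}{2}}$
$\left(g{\left(-129 \right)} + O{\left(-34,-169 \right)}\right) - 25238 = \left(17 \left(-129\right)^{\frac{3}{2}} + \left(-4 + \frac{25}{17} \left(-169\right)\right)\right) - 25238 = \left(17 \left(- 129 i \sqrt{129}\right) - \frac{4293}{17}\right) - 25238 = \left(- 2193 i \sqrt{129} - \frac{4293}{17}\right) - 25238 = \left(- \frac{4293}{17} - 2193 i \sqrt{129}\right) - 25238 = - \frac{433339}{17} - 2193 i \sqrt{129}$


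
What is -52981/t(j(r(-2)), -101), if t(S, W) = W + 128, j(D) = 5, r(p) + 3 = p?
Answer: -52981/27 ≈ -1962.3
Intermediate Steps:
r(p) = -3 + p
t(S, W) = 128 + W
-52981/t(j(r(-2)), -101) = -52981/(128 - 101) = -52981/27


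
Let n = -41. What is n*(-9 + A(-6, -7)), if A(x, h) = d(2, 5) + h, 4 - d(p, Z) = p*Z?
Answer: 902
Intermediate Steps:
d(p, Z) = 4 - Z*p (d(p, Z) = 4 - p*Z = 4 - Z*p)
A(x, h) = -6 + h (A(x, h) = (4 - 1*5*2) + h = (4 - 10) + h = -6 + h)
n*(-9 + A(-6, -7)) = -41*(-9 + (-6 - 7)) = -41*(-9 - 13) = -41*(-22) = 902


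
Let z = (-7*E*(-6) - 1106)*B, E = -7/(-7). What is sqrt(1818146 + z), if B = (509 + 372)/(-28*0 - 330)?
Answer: sqrt(49576359030)/165 ≈ 1349.4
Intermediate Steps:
E = 1 (E = -7*(-1/7) = 1)
B = -881/330 (B = 881/(0 - 330) = 881/(-330) = 881*(-1/330) = -881/330 ≈ -2.6697)
z = 468692/165 (z = (-7*1*(-6) - 1106)*(-881/330) = (-7*(-6) - 1106)*(-881/330) = (42 - 1106)*(-881/330) = -1064*(-881/330) = 468692/165 ≈ 2840.6)
sqrt(1818146 + z) = sqrt(1818146 + 468692/165) = sqrt(300462782/165) = sqrt(49576359030)/165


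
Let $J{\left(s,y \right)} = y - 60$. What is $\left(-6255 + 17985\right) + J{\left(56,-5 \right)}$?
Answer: $11665$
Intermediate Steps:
$J{\left(s,y \right)} = -60 + y$ ($J{\left(s,y \right)} = y - 60 = -60 + y$)
$\left(-6255 + 17985\right) + J{\left(56,-5 \right)} = \left(-6255 + 17985\right) - 65 = 11730 - 65 = 11665$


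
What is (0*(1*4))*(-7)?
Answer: 0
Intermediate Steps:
(0*(1*4))*(-7) = (0*4)*(-7) = 0*(-7) = 0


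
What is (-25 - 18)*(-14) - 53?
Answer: 549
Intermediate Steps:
(-25 - 18)*(-14) - 53 = -43*(-14) - 53 = 602 - 53 = 549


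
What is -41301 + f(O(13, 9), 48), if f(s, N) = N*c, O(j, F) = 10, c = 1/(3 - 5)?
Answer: -41325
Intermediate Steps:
c = -½ (c = 1/(-2) = -½ ≈ -0.50000)
f(s, N) = -N/2 (f(s, N) = N*(-½) = -N/2)
-41301 + f(O(13, 9), 48) = -41301 - ½*48 = -41301 - 24 = -41325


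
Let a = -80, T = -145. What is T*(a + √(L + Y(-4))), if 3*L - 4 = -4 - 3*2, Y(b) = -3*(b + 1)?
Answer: 11600 - 145*√7 ≈ 11216.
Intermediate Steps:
Y(b) = -3 - 3*b (Y(b) = -3*(1 + b) = -3 - 3*b)
L = -2 (L = 4/3 + (-4 - 3*2)/3 = 4/3 + (-4 - 6)/3 = 4/3 + (⅓)*(-10) = 4/3 - 10/3 = -2)
T*(a + √(L + Y(-4))) = -145*(-80 + √(-2 + (-3 - 3*(-4)))) = -145*(-80 + √(-2 + (-3 + 12))) = -145*(-80 + √(-2 + 9)) = -145*(-80 + √7) = 11600 - 145*√7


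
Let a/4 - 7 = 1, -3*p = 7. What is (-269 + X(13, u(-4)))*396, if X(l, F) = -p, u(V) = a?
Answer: -105600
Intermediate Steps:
p = -7/3 (p = -⅓*7 = -7/3 ≈ -2.3333)
a = 32 (a = 28 + 4*1 = 28 + 4 = 32)
u(V) = 32
X(l, F) = 7/3 (X(l, F) = -1*(-7/3) = 7/3)
(-269 + X(13, u(-4)))*396 = (-269 + 7/3)*396 = -800/3*396 = -105600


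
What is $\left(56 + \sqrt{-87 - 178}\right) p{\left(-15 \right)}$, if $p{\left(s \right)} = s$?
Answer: $-840 - 15 i \sqrt{265} \approx -840.0 - 244.18 i$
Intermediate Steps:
$\left(56 + \sqrt{-87 - 178}\right) p{\left(-15 \right)} = \left(56 + \sqrt{-87 - 178}\right) \left(-15\right) = \left(56 + \sqrt{-265}\right) \left(-15\right) = \left(56 + i \sqrt{265}\right) \left(-15\right) = -840 - 15 i \sqrt{265}$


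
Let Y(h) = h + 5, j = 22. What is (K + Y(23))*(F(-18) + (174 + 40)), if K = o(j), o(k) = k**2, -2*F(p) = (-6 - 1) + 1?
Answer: 111104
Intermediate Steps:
F(p) = 3 (F(p) = -((-6 - 1) + 1)/2 = -(-7 + 1)/2 = -1/2*(-6) = 3)
Y(h) = 5 + h
K = 484 (K = 22**2 = 484)
(K + Y(23))*(F(-18) + (174 + 40)) = (484 + (5 + 23))*(3 + (174 + 40)) = (484 + 28)*(3 + 214) = 512*217 = 111104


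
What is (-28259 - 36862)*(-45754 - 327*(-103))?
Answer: 786205833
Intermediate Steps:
(-28259 - 36862)*(-45754 - 327*(-103)) = -65121*(-45754 + 33681) = -65121*(-12073) = 786205833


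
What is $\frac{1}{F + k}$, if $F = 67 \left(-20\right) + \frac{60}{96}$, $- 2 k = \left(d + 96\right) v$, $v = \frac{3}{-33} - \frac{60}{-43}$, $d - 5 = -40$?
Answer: $- \frac{3784}{5218743} \approx -0.00072508$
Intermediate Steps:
$d = -35$ ($d = 5 - 40 = -35$)
$v = \frac{617}{473}$ ($v = 3 \left(- \frac{1}{33}\right) - - \frac{60}{43} = - \frac{1}{11} + \frac{60}{43} = \frac{617}{473} \approx 1.3044$)
$k = - \frac{37637}{946}$ ($k = - \frac{\left(-35 + 96\right) \frac{617}{473}}{2} = - \frac{61 \cdot \frac{617}{473}}{2} = \left(- \frac{1}{2}\right) \frac{37637}{473} = - \frac{37637}{946} \approx -39.785$)
$F = - \frac{10715}{8}$ ($F = -1340 + 60 \cdot \frac{1}{96} = -1340 + \frac{5}{8} = - \frac{10715}{8} \approx -1339.4$)
$\frac{1}{F + k} = \frac{1}{- \frac{10715}{8} - \frac{37637}{946}} = \frac{1}{- \frac{5218743}{3784}} = - \frac{3784}{5218743}$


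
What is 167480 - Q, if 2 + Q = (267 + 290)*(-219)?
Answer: 289465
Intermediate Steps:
Q = -121985 (Q = -2 + (267 + 290)*(-219) = -2 + 557*(-219) = -2 - 121983 = -121985)
167480 - Q = 167480 - 1*(-121985) = 167480 + 121985 = 289465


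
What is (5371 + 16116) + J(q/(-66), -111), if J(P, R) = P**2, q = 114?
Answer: 2600288/121 ≈ 21490.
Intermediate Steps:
(5371 + 16116) + J(q/(-66), -111) = (5371 + 16116) + (114/(-66))**2 = 21487 + (114*(-1/66))**2 = 21487 + (-19/11)**2 = 21487 + 361/121 = 2600288/121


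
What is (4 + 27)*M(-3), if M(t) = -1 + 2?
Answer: 31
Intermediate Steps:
M(t) = 1
(4 + 27)*M(-3) = (4 + 27)*1 = 31*1 = 31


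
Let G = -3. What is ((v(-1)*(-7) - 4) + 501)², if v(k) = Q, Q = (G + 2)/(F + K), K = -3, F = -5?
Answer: 15752961/64 ≈ 2.4614e+5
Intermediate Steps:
Q = ⅛ (Q = (-3 + 2)/(-5 - 3) = -1/(-8) = -1*(-⅛) = ⅛ ≈ 0.12500)
v(k) = ⅛
((v(-1)*(-7) - 4) + 501)² = (((⅛)*(-7) - 4) + 501)² = ((-7/8 - 4) + 501)² = (-39/8 + 501)² = (3969/8)² = 15752961/64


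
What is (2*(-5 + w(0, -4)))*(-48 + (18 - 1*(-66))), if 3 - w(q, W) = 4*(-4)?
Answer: 1008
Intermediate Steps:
w(q, W) = 19 (w(q, W) = 3 - 4*(-4) = 3 - 1*(-16) = 3 + 16 = 19)
(2*(-5 + w(0, -4)))*(-48 + (18 - 1*(-66))) = (2*(-5 + 19))*(-48 + (18 - 1*(-66))) = (2*14)*(-48 + (18 + 66)) = 28*(-48 + 84) = 28*36 = 1008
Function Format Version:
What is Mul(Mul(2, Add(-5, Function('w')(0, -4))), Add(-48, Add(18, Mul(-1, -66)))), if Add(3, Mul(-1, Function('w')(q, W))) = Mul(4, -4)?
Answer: 1008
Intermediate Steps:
Function('w')(q, W) = 19 (Function('w')(q, W) = Add(3, Mul(-1, Mul(4, -4))) = Add(3, Mul(-1, -16)) = Add(3, 16) = 19)
Mul(Mul(2, Add(-5, Function('w')(0, -4))), Add(-48, Add(18, Mul(-1, -66)))) = Mul(Mul(2, Add(-5, 19)), Add(-48, Add(18, Mul(-1, -66)))) = Mul(Mul(2, 14), Add(-48, Add(18, 66))) = Mul(28, Add(-48, 84)) = Mul(28, 36) = 1008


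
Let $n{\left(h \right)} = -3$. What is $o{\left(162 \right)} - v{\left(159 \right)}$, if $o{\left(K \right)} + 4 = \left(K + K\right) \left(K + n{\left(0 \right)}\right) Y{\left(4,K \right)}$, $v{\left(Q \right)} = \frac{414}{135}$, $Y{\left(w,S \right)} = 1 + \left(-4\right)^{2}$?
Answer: $\frac{13136474}{15} \approx 8.7577 \cdot 10^{5}$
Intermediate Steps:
$Y{\left(w,S \right)} = 17$ ($Y{\left(w,S \right)} = 1 + 16 = 17$)
$v{\left(Q \right)} = \frac{46}{15}$ ($v{\left(Q \right)} = 414 \cdot \frac{1}{135} = \frac{46}{15}$)
$o{\left(K \right)} = -4 + 34 K \left(-3 + K\right)$ ($o{\left(K \right)} = -4 + \left(K + K\right) \left(K - 3\right) 17 = -4 + 2 K \left(-3 + K\right) 17 = -4 + 34 K \left(-3 + K\right)$)
$o{\left(162 \right)} - v{\left(159 \right)} = \left(-4 - 16524 + 34 \cdot 162^{2}\right) - \frac{46}{15} = \left(-4 - 16524 + 34 \cdot 26244\right) - \frac{46}{15} = \left(-4 - 16524 + 892296\right) - \frac{46}{15} = 875768 - \frac{46}{15} = \frac{13136474}{15}$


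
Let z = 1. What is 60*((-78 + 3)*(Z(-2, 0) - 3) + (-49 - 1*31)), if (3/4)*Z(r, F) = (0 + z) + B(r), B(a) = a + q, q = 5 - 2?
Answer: -3300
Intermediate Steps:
q = 3
B(a) = 3 + a (B(a) = a + 3 = 3 + a)
Z(r, F) = 16/3 + 4*r/3 (Z(r, F) = 4*((0 + 1) + (3 + r))/3 = 4*(1 + (3 + r))/3 = 4*(4 + r)/3 = 16/3 + 4*r/3)
60*((-78 + 3)*(Z(-2, 0) - 3) + (-49 - 1*31)) = 60*((-78 + 3)*((16/3 + (4/3)*(-2)) - 3) + (-49 - 1*31)) = 60*(-75*((16/3 - 8/3) - 3) + (-49 - 31)) = 60*(-75*(8/3 - 3) - 80) = 60*(-75*(-1/3) - 80) = 60*(25 - 80) = 60*(-55) = -3300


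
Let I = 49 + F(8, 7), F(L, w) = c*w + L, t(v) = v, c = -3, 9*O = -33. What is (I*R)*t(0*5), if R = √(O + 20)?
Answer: 0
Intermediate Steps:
O = -11/3 (O = (⅑)*(-33) = -11/3 ≈ -3.6667)
F(L, w) = L - 3*w (F(L, w) = -3*w + L = L - 3*w)
R = 7*√3/3 (R = √(-11/3 + 20) = √(49/3) = 7*√3/3 ≈ 4.0415)
I = 36 (I = 49 + (8 - 3*7) = 49 + (8 - 21) = 49 - 13 = 36)
(I*R)*t(0*5) = (36*(7*√3/3))*(0*5) = (84*√3)*0 = 0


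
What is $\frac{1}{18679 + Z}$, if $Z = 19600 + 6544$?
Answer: $\frac{1}{44823} \approx 2.231 \cdot 10^{-5}$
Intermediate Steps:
$Z = 26144$
$\frac{1}{18679 + Z} = \frac{1}{18679 + 26144} = \frac{1}{44823}$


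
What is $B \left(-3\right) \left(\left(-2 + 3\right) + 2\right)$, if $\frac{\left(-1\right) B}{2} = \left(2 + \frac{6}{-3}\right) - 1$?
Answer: $-18$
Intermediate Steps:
$B = 2$ ($B = - 2 \left(\left(2 + \frac{6}{-3}\right) - 1\right) = - 2 \left(\left(2 + 6 \left(- \frac{1}{3}\right)\right) - 1\right) = - 2 \left(\left(2 - 2\right) - 1\right) = - 2 \left(0 - 1\right) = \left(-2\right) \left(-1\right) = 2$)
$B \left(-3\right) \left(\left(-2 + 3\right) + 2\right) = 2 \left(-3\right) \left(\left(-2 + 3\right) + 2\right) = - 6 \left(1 + 2\right) = \left(-6\right) 3 = -18$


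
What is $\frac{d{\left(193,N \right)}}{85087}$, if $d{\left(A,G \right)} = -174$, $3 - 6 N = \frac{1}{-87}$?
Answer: $- \frac{174}{85087} \approx -0.002045$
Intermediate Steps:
$N = \frac{131}{261}$ ($N = \frac{1}{2} - \frac{1}{6 \left(-87\right)} = \frac{1}{2} - - \frac{1}{522} = \frac{1}{2} + \frac{1}{522} = \frac{131}{261} \approx 0.50192$)
$\frac{d{\left(193,N \right)}}{85087} = - \frac{174}{85087}$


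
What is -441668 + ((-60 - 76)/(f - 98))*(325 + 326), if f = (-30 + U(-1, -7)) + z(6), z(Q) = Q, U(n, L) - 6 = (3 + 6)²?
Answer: -2195692/5 ≈ -4.3914e+5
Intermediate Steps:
U(n, L) = 87 (U(n, L) = 6 + (3 + 6)² = 6 + 9² = 6 + 81 = 87)
f = 63 (f = (-30 + 87) + 6 = 57 + 6 = 63)
-441668 + ((-60 - 76)/(f - 98))*(325 + 326) = -441668 + ((-60 - 76)/(63 - 98))*(325 + 326) = -441668 - 136/(-35)*651 = -441668 - 136*(-1/35)*651 = -441668 + (136/35)*651 = -441668 + 12648/5 = -2195692/5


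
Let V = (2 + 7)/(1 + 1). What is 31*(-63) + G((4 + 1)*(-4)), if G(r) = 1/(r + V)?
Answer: -60545/31 ≈ -1953.1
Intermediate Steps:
V = 9/2 ≈ 4.5000
G(r) = 1/(9/2 + r) (G(r) = 1/(r + 9/2) = 1/(9/2 + r))
31*(-63) + G((4 + 1)*(-4)) = 31*(-63) + 2/(9 + 2*((4 + 1)*(-4))) = -1953 + 2/(9 + 2*(5*(-4))) = -1953 + 2/(9 + 2*(-20)) = -1953 + 2/(9 - 40) = -1953 + 2/(-31) = -1953 + 2*(-1/31) = -1953 - 2/31 = -60545/31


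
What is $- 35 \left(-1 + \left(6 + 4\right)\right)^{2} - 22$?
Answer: $-2857$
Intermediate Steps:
$- 35 \left(-1 + \left(6 + 4\right)\right)^{2} - 22 = - 35 \left(-1 + 10\right)^{2} - 22 = - 35 \cdot 9^{2} - 22 = \left(-35\right) 81 - 22 = -2835 - 22 = -2857$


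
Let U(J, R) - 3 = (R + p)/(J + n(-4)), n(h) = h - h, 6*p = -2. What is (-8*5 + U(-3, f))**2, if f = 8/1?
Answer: 126736/81 ≈ 1564.6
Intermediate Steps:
p = -1/3 (p = (1/6)*(-2) = -1/3 ≈ -0.33333)
f = 8 (f = 8*1 = 8)
n(h) = 0
U(J, R) = 3 + (-1/3 + R)/J (U(J, R) = 3 + (R - 1/3)/(J + 0) = 3 + (-1/3 + R)/J)
(-8*5 + U(-3, f))**2 = (-8*5 + (-1/3 + 8 + 3*(-3))/(-3))**2 = (-40 - (-1/3 + 8 - 9)/3)**2 = (-40 - 1/3*(-4/3))**2 = (-40 + 4/9)**2 = (-356/9)**2 = 126736/81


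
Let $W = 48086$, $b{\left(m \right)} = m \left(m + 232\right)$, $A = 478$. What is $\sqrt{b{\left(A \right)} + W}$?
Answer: $\sqrt{387466} \approx 622.47$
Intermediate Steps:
$b{\left(m \right)} = m \left(232 + m\right)$
$\sqrt{b{\left(A \right)} + W} = \sqrt{478 \left(232 + 478\right) + 48086} = \sqrt{478 \cdot 710 + 48086} = \sqrt{339380 + 48086} = \sqrt{387466}$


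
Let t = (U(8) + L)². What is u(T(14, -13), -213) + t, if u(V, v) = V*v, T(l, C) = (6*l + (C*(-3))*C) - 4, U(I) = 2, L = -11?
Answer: 91032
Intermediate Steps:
T(l, C) = -4 - 3*C² + 6*l (T(l, C) = (6*l + (-3*C)*C) - 4 = (6*l - 3*C²) - 4 = (-3*C² + 6*l) - 4 = -4 - 3*C² + 6*l)
t = 81 (t = (2 - 11)² = (-9)² = 81)
u(T(14, -13), -213) + t = (-4 - 3*(-13)² + 6*14)*(-213) + 81 = (-4 - 3*169 + 84)*(-213) + 81 = (-4 - 507 + 84)*(-213) + 81 = -427*(-213) + 81 = 90951 + 81 = 91032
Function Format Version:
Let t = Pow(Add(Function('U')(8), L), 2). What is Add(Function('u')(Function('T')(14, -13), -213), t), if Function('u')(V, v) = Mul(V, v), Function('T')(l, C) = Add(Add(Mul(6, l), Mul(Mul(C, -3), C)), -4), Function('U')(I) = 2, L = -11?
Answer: 91032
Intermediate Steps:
Function('T')(l, C) = Add(-4, Mul(-3, Pow(C, 2)), Mul(6, l)) (Function('T')(l, C) = Add(Add(Mul(6, l), Mul(Mul(-3, C), C)), -4) = Add(Add(Mul(6, l), Mul(-3, Pow(C, 2))), -4) = Add(Add(Mul(-3, Pow(C, 2)), Mul(6, l)), -4) = Add(-4, Mul(-3, Pow(C, 2)), Mul(6, l)))
t = 81 (t = Pow(Add(2, -11), 2) = Pow(-9, 2) = 81)
Add(Function('u')(Function('T')(14, -13), -213), t) = Add(Mul(Add(-4, Mul(-3, Pow(-13, 2)), Mul(6, 14)), -213), 81) = Add(Mul(Add(-4, Mul(-3, 169), 84), -213), 81) = Add(Mul(Add(-4, -507, 84), -213), 81) = Add(Mul(-427, -213), 81) = Add(90951, 81) = 91032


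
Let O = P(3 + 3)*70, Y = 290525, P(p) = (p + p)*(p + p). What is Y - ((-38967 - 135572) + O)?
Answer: 454984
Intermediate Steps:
P(p) = 4*p² (P(p) = (2*p)*(2*p) = 4*p²)
O = 10080 (O = (4*(3 + 3)²)*70 = (4*6²)*70 = (4*36)*70 = 144*70 = 10080)
Y - ((-38967 - 135572) + O) = 290525 - ((-38967 - 135572) + 10080) = 290525 - (-174539 + 10080) = 290525 - 1*(-164459) = 290525 + 164459 = 454984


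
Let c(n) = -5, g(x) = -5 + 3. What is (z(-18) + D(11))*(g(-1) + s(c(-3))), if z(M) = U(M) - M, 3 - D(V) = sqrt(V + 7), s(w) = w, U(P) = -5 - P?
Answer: -238 + 21*sqrt(2) ≈ -208.30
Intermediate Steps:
g(x) = -2
D(V) = 3 - sqrt(7 + V) (D(V) = 3 - sqrt(V + 7) = 3 - sqrt(7 + V))
z(M) = -5 - 2*M (z(M) = (-5 - M) - M = -5 - 2*M)
(z(-18) + D(11))*(g(-1) + s(c(-3))) = ((-5 - 2*(-18)) + (3 - sqrt(7 + 11)))*(-2 - 5) = ((-5 + 36) + (3 - sqrt(18)))*(-7) = (31 + (3 - 3*sqrt(2)))*(-7) = (34 - 3*sqrt(2))*(-7) = -238 + 21*sqrt(2)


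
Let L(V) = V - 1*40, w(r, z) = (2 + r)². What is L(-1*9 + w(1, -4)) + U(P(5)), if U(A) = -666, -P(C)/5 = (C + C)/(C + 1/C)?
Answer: -706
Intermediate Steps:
P(C) = -10*C/(C + 1/C) (P(C) = -5*(C + C)/(C + 1/C) = -5*2*C/(C + 1/C) = -10*C/(C + 1/C))
L(V) = -40 + V (L(V) = V - 40 = -40 + V)
L(-1*9 + w(1, -4)) + U(P(5)) = (-40 + (-1*9 + (2 + 1)²)) - 666 = (-40 + (-9 + 3²)) - 666 = (-40 + (-9 + 9)) - 666 = (-40 + 0) - 666 = -40 - 666 = -706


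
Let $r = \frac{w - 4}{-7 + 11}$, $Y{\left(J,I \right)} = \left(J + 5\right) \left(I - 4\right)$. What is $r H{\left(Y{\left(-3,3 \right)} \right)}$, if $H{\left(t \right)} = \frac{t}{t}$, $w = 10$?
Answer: $\frac{3}{2} \approx 1.5$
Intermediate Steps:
$Y{\left(J,I \right)} = \left(-4 + I\right) \left(5 + J\right)$ ($Y{\left(J,I \right)} = \left(5 + J\right) \left(-4 + I\right) = \left(-4 + I\right) \left(5 + J\right)$)
$r = \frac{3}{2}$ ($r = \frac{10 - 4}{-7 + 11} = \frac{6}{4} = 6 \cdot \frac{1}{4} = \frac{3}{2} \approx 1.5$)
$H{\left(t \right)} = 1$
$r H{\left(Y{\left(-3,3 \right)} \right)} = \frac{3}{2} \cdot 1 = \frac{3}{2}$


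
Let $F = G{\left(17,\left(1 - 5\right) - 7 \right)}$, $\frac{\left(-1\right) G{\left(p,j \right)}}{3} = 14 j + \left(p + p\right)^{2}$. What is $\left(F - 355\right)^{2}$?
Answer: $11296321$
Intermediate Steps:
$G{\left(p,j \right)} = - 42 j - 12 p^{2}$ ($G{\left(p,j \right)} = - 3 \left(14 j + \left(p + p\right)^{2}\right) = - 3 \left(14 j + \left(2 p\right)^{2}\right) = - 3 \left(14 j + 4 p^{2}\right) = - 3 \left(4 p^{2} + 14 j\right) = - 42 j - 12 p^{2}$)
$F = -3006$ ($F = - 42 \left(\left(1 - 5\right) - 7\right) - 12 \cdot 17^{2} = - 42 \left(\left(1 - 5\right) - 7\right) - 3468 = - 42 \left(-4 - 7\right) - 3468 = \left(-42\right) \left(-11\right) - 3468 = 462 - 3468 = -3006$)
$\left(F - 355\right)^{2} = \left(-3006 - 355\right)^{2} = \left(-3361\right)^{2} = 11296321$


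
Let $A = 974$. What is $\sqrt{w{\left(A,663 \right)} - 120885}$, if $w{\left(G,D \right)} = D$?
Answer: $3 i \sqrt{13358} \approx 346.73 i$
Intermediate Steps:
$\sqrt{w{\left(A,663 \right)} - 120885} = \sqrt{663 - 120885} = \sqrt{-120222} = 3 i \sqrt{13358}$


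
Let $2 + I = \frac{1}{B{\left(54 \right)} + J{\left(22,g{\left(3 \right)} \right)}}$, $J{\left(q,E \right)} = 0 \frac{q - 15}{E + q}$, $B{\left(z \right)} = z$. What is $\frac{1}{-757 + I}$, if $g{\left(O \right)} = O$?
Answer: $- \frac{54}{40985} \approx -0.0013176$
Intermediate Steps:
$J{\left(q,E \right)} = 0$ ($J{\left(q,E \right)} = 0 \frac{-15 + q}{E + q} = 0$)
$I = - \frac{107}{54}$ ($I = -2 + \frac{1}{54 + 0} = -2 + \frac{1}{54} = - \frac{107}{54} \approx -1.9815$)
$\frac{1}{-757 + I} = \frac{1}{-757 - \frac{107}{54}} = \frac{1}{- \frac{40985}{54}} = - \frac{54}{40985}$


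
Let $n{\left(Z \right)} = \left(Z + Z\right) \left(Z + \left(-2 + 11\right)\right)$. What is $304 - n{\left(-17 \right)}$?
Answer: $32$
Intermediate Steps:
$n{\left(Z \right)} = 2 Z \left(9 + Z\right)$ ($n{\left(Z \right)} = 2 Z \left(Z + 9\right) = 2 Z \left(9 + Z\right)$)
$304 - n{\left(-17 \right)} = 304 - 2 \left(-17\right) \left(9 - 17\right) = 304 - 2 \left(-17\right) \left(-8\right) = 304 - 272 = 32$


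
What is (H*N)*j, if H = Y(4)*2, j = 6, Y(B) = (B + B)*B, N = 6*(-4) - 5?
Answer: -11136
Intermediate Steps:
N = -29 (N = -24 - 5 = -29)
Y(B) = 2*B**2 (Y(B) = (2*B)*B = 2*B**2)
H = 64 (H = (2*4**2)*2 = (2*16)*2 = 32*2 = 64)
(H*N)*j = (64*(-29))*6 = -1856*6 = -11136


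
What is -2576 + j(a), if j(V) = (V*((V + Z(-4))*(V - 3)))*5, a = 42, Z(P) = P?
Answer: 308644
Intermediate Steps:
j(V) = 5*V*(-4 + V)*(-3 + V) (j(V) = (V*((V - 4)*(V - 3)))*5 = (V*((-4 + V)*(-3 + V)))*5 = (V*(-4 + V)*(-3 + V))*5 = 5*V*(-4 + V)*(-3 + V))
-2576 + j(a) = -2576 + 5*42*(12 + 42² - 7*42) = -2576 + 5*42*(12 + 1764 - 294) = -2576 + 5*42*1482 = -2576 + 311220 = 308644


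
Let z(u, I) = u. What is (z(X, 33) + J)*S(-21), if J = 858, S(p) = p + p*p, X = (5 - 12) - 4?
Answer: 355740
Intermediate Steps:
X = -11 (X = -7 - 4 = -11)
S(p) = p + p²
(z(X, 33) + J)*S(-21) = (-11 + 858)*(-21*(1 - 21)) = 847*(-21*(-20)) = 847*420 = 355740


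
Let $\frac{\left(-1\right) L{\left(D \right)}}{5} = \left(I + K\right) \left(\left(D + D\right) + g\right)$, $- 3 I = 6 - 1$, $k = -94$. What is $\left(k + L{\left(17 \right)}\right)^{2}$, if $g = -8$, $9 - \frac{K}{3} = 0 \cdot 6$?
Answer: $\frac{103266244}{9} \approx 1.1474 \cdot 10^{7}$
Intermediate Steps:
$K = 27$ ($K = 27 - 3 \cdot 0 \cdot 6 = 27 - 0 = 27 + 0 = 27$)
$I = - \frac{5}{3}$ ($I = - \frac{6 - 1}{3} = \left(- \frac{1}{3}\right) 5 = - \frac{5}{3} \approx -1.6667$)
$L{\left(D \right)} = \frac{3040}{3} - \frac{760 D}{3}$ ($L{\left(D \right)} = - 5 \left(- \frac{5}{3} + 27\right) \left(\left(D + D\right) - 8\right) = - 5 \frac{76 \left(2 D - 8\right)}{3} = - 5 \frac{76 \left(-8 + 2 D\right)}{3} = - 5 \left(- \frac{608}{3} + \frac{152 D}{3}\right) = \frac{3040}{3} - \frac{760 D}{3}$)
$\left(k + L{\left(17 \right)}\right)^{2} = \left(-94 + \left(\frac{3040}{3} - \frac{12920}{3}\right)\right)^{2} = \left(-94 - \frac{9880}{3}\right)^{2} = \left(- \frac{10162}{3}\right)^{2} = \frac{103266244}{9}$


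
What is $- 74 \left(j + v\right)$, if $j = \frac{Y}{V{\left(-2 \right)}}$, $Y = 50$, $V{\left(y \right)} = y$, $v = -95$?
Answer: $8880$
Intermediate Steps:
$j = -25$ ($j = \frac{50}{-2} = 50 \left(- \frac{1}{2}\right) = -25$)
$- 74 \left(j + v\right) = - 74 \left(-25 - 95\right) = \left(-74\right) \left(-120\right) = 8880$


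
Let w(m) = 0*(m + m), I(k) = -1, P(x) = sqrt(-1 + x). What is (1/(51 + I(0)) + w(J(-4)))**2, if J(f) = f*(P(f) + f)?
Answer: 1/2500 ≈ 0.00040000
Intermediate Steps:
J(f) = f*(f + sqrt(-1 + f)) (J(f) = f*(sqrt(-1 + f) + f) = f*(f + sqrt(-1 + f)))
w(m) = 0 (w(m) = 0*(2*m) = 0)
(1/(51 + I(0)) + w(J(-4)))**2 = (1/(51 - 1) + 0)**2 = (1/50 + 0)**2 = (1/50)**2 = 1/2500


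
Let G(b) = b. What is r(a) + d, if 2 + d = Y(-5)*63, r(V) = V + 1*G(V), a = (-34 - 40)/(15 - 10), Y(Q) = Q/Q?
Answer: 157/5 ≈ 31.400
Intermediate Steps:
Y(Q) = 1
a = -74/5 ≈ -14.800
r(V) = 2*V (r(V) = V + 1*V = V + V = 2*V)
d = 61 (d = -2 + 1*63 = -2 + 63 = 61)
r(a) + d = 2*(-74/5) + 61 = -148/5 + 61 = 157/5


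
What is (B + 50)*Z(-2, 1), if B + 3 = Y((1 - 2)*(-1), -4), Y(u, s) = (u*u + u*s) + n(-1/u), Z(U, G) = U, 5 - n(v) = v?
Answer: -100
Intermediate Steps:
n(v) = 5 - v
Y(u, s) = 5 + 1/u + u² + s*u (Y(u, s) = (u*u + u*s) + (5 - (-1)/u) = (u² + s*u) + (5 + 1/u) = 5 + 1/u + u² + s*u)
B = 0 (B = -3 + (5 + 1/((1 - 2)*(-1)) + ((1 - 2)*(-1))² - 4*(1 - 2)*(-1)) = -3 + (5 + 1/(-1*(-1)) + (-1*(-1))² - (-4)*(-1)) = -3 + (5 + 1/1 + 1² - 4*1) = -3 + (5 + 1 + 1 - 4) = -3 + 3 = 0)
(B + 50)*Z(-2, 1) = (0 + 50)*(-2) = 50*(-2) = -100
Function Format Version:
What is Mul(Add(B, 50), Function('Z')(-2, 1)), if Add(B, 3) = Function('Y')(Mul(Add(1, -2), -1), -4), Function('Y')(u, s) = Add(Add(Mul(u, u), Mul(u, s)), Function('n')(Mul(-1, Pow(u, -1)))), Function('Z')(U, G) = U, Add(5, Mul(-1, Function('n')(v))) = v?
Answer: -100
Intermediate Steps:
Function('n')(v) = Add(5, Mul(-1, v))
Function('Y')(u, s) = Add(5, Pow(u, -1), Pow(u, 2), Mul(s, u)) (Function('Y')(u, s) = Add(Add(Mul(u, u), Mul(u, s)), Add(5, Mul(-1, Mul(-1, Pow(u, -1))))) = Add(Add(Pow(u, 2), Mul(s, u)), Add(5, Pow(u, -1))) = Add(5, Pow(u, -1), Pow(u, 2), Mul(s, u)))
B = 0 (B = Add(-3, Add(5, Pow(Mul(Add(1, -2), -1), -1), Pow(Mul(Add(1, -2), -1), 2), Mul(-4, Mul(Add(1, -2), -1)))) = Add(-3, Add(5, Pow(Mul(-1, -1), -1), Pow(Mul(-1, -1), 2), Mul(-4, Mul(-1, -1)))) = Add(-3, Add(5, Pow(1, -1), Pow(1, 2), Mul(-4, 1))) = Add(-3, Add(5, 1, 1, -4)) = Add(-3, 3) = 0)
Mul(Add(B, 50), Function('Z')(-2, 1)) = Mul(Add(0, 50), -2) = Mul(50, -2) = -100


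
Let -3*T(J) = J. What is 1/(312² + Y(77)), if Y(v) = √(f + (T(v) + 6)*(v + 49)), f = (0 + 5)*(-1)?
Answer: 7488/728912063 - I*√2483/9475856819 ≈ 1.0273e-5 - 5.2586e-9*I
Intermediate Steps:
T(J) = -J/3
f = -5 (f = 5*(-1) = -5)
Y(v) = √(-5 + (6 - v/3)*(49 + v)) (Y(v) = √(-5 + (-v/3 + 6)*(v + 49)) = √(-5 + (6 - v/3)*(49 + v)))
1/(312² + Y(77)) = 1/(312² + √(2601 - 93*77 - 3*77²)/3) = 1/(97344 + √(2601 - 7161 - 3*5929)/3) = 1/(97344 + √(2601 - 7161 - 17787)/3) = 1/(97344 + √(-22347)/3) = 1/(97344 + (3*I*√2483)/3) = 1/(97344 + I*√2483)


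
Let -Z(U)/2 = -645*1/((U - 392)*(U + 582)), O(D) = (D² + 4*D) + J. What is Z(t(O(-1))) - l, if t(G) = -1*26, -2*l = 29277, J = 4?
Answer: 1701051609/116204 ≈ 14639.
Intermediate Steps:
l = -29277/2 (l = -½*29277 = -29277/2 ≈ -14639.)
O(D) = 4 + D² + 4*D (O(D) = (D² + 4*D) + 4 = 4 + D² + 4*D)
t(G) = -26
Z(U) = 1290/((-392 + U)*(582 + U)) (Z(U) = -(-1290)/((U + 582)*(U - 392)) = -(-1290)/((582 + U)*(-392 + U)) = -(-1290)/((-392 + U)*(582 + U)) = 1290/((-392 + U)*(582 + U)))
Z(t(O(-1))) - l = 1290/(-228144 + (-26)² + 190*(-26)) - 1*(-29277/2) = 1290/(-228144 + 676 - 4940) + 29277/2 = 1290/(-232408) + 29277/2 = 1290*(-1/232408) + 29277/2 = -645/116204 + 29277/2 = 1701051609/116204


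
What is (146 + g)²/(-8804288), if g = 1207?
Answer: -1830609/8804288 ≈ -0.20792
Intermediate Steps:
(146 + g)²/(-8804288) = (146 + 1207)²/(-8804288) = 1353²*(-1/8804288) = 1830609*(-1/8804288) = -1830609/8804288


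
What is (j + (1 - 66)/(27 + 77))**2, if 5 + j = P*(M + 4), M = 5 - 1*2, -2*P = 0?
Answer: 2025/64 ≈ 31.641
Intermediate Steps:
P = 0 (P = -1/2*0 = 0)
M = 3 (M = 5 - 2 = 3)
j = -5 (j = -5 + 0*(3 + 4) = -5 + 0*7 = -5 + 0 = -5)
(j + (1 - 66)/(27 + 77))**2 = (-5 + (1 - 66)/(27 + 77))**2 = (-5 - 65/104)**2 = (-5 - 65*1/104)**2 = (-5 - 5/8)**2 = (-45/8)**2 = 2025/64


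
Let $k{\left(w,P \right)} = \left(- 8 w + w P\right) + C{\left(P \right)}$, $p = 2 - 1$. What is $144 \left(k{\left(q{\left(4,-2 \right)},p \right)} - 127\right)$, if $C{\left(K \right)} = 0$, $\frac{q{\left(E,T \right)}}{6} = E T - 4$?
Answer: $54288$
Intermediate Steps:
$p = 1$ ($p = 2 - 1 = 1$)
$q{\left(E,T \right)} = -24 + 6 E T$ ($q{\left(E,T \right)} = 6 \left(E T - 4\right) = 6 \left(-4 + E T\right) = -24 + 6 E T$)
$k{\left(w,P \right)} = - 8 w + P w$ ($k{\left(w,P \right)} = \left(- 8 w + w P\right) + 0 = \left(- 8 w + P w\right) + 0 = - 8 w + P w$)
$144 \left(k{\left(q{\left(4,-2 \right)},p \right)} - 127\right) = 144 \left(\left(-24 + 6 \cdot 4 \left(-2\right)\right) \left(-8 + 1\right) - 127\right) = 144 \left(\left(-24 - 48\right) \left(-7\right) - 127\right) = 144 \left(\left(-72\right) \left(-7\right) - 127\right) = 144 \left(504 - 127\right) = 144 \cdot 377 = 54288$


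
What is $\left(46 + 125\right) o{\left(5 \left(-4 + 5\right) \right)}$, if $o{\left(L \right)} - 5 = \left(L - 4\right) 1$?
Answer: $1026$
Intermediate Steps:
$o{\left(L \right)} = 1 + L$ ($o{\left(L \right)} = 5 + \left(L - 4\right) 1 = 5 + \left(-4 + L\right) 1 = 5 + \left(-4 + L\right) = 1 + L$)
$\left(46 + 125\right) o{\left(5 \left(-4 + 5\right) \right)} = \left(46 + 125\right) \left(1 + 5 \left(-4 + 5\right)\right) = 171 \left(1 + 5 \cdot 1\right) = 171 \left(1 + 5\right) = 171 \cdot 6 = 1026$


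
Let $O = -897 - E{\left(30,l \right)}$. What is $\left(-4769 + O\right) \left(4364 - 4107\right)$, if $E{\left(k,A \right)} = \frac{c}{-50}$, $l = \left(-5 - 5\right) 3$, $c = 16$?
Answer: $- \frac{36401994}{25} \approx -1.4561 \cdot 10^{6}$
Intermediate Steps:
$l = -30$ ($l = \left(-10\right) 3 = -30$)
$E{\left(k,A \right)} = - \frac{8}{25}$ ($E{\left(k,A \right)} = \frac{16}{-50} = 16 \left(- \frac{1}{50}\right) = - \frac{8}{25}$)
$O = - \frac{22417}{25}$ ($O = -897 - - \frac{8}{25} = -897 + \frac{8}{25} = - \frac{22417}{25} \approx -896.68$)
$\left(-4769 + O\right) \left(4364 - 4107\right) = \left(-4769 - \frac{22417}{25}\right) \left(4364 - 4107\right) = \left(- \frac{141642}{25}\right) 257 = - \frac{36401994}{25}$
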